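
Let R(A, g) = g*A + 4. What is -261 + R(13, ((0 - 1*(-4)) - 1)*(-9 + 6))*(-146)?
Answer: 16237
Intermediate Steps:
R(A, g) = 4 + A*g (R(A, g) = A*g + 4 = 4 + A*g)
-261 + R(13, ((0 - 1*(-4)) - 1)*(-9 + 6))*(-146) = -261 + (4 + 13*(((0 - 1*(-4)) - 1)*(-9 + 6)))*(-146) = -261 + (4 + 13*(((0 + 4) - 1)*(-3)))*(-146) = -261 + (4 + 13*((4 - 1)*(-3)))*(-146) = -261 + (4 + 13*(3*(-3)))*(-146) = -261 + (4 + 13*(-9))*(-146) = -261 + (4 - 117)*(-146) = -261 - 113*(-146) = -261 + 16498 = 16237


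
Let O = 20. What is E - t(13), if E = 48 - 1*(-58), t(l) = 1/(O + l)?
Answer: 3497/33 ≈ 105.97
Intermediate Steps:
t(l) = 1/(20 + l)
E = 106 (E = 48 + 58 = 106)
E - t(13) = 106 - 1/(20 + 13) = 106 - 1/33 = 3497/33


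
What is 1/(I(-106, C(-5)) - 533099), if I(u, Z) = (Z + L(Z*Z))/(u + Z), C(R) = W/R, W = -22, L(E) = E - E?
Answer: -254/135407157 ≈ -1.8758e-6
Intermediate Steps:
L(E) = 0
C(R) = -22/R
I(u, Z) = Z/(Z + u) (I(u, Z) = (Z + 0)/(u + Z) = Z/(Z + u))
1/(I(-106, C(-5)) - 533099) = 1/((-22/(-5))/(-22/(-5) - 106) - 533099) = 1/((-22*(-1/5))/(-22*(-1/5) - 106) - 533099) = 1/(22/(5*(22/5 - 106)) - 533099) = 1/(22/(5*(-508/5)) - 533099) = 1/((22/5)*(-5/508) - 533099) = 1/(-11/254 - 533099) = 1/(-135407157/254) = -254/135407157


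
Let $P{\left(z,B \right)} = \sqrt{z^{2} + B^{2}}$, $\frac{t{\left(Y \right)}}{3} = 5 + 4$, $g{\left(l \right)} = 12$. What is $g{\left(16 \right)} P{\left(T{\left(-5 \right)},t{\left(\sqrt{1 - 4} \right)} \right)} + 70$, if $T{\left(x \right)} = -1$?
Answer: $70 + 12 \sqrt{730} \approx 394.22$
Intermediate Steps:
$t{\left(Y \right)} = 27$ ($t{\left(Y \right)} = 3 \left(5 + 4\right) = 3 \cdot 9 = 27$)
$P{\left(z,B \right)} = \sqrt{B^{2} + z^{2}}$
$g{\left(16 \right)} P{\left(T{\left(-5 \right)},t{\left(\sqrt{1 - 4} \right)} \right)} + 70 = 12 \sqrt{27^{2} + \left(-1\right)^{2}} + 70 = 12 \sqrt{729 + 1} + 70 = 12 \sqrt{730} + 70 = 70 + 12 \sqrt{730}$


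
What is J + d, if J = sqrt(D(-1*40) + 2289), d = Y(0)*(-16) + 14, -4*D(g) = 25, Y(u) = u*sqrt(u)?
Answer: 14 + sqrt(9131)/2 ≈ 61.778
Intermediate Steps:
Y(u) = u**(3/2)
D(g) = -25/4 (D(g) = -1/4*25 = -25/4)
d = 14 (d = 0**(3/2)*(-16) + 14 = 0*(-16) + 14 = 0 + 14 = 14)
J = sqrt(9131)/2 (J = sqrt(-25/4 + 2289) = sqrt(9131/4) = sqrt(9131)/2 ≈ 47.778)
J + d = sqrt(9131)/2 + 14 = 14 + sqrt(9131)/2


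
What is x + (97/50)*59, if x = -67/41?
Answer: 231293/2050 ≈ 112.83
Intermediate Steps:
x = -67/41 (x = -67*1/41 = -67/41 ≈ -1.6341)
x + (97/50)*59 = -67/41 + (97/50)*59 = -67/41 + 5723/50 = 231293/2050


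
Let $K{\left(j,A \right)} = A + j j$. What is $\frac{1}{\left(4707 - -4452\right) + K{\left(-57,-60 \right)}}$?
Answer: $\frac{1}{12348} \approx 8.0985 \cdot 10^{-5}$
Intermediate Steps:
$K{\left(j,A \right)} = A + j^{2}$
$\frac{1}{\left(4707 - -4452\right) + K{\left(-57,-60 \right)}} = \frac{1}{\left(4707 - -4452\right) - \left(60 - \left(-57\right)^{2}\right)} = \frac{1}{\left(4707 + 4452\right) + \left(-60 + 3249\right)} = \frac{1}{9159 + 3189} = \frac{1}{12348}$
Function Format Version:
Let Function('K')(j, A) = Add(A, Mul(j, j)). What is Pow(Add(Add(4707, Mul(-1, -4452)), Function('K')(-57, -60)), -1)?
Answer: Rational(1, 12348) ≈ 8.0985e-5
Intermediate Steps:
Function('K')(j, A) = Add(A, Pow(j, 2))
Pow(Add(Add(4707, Mul(-1, -4452)), Function('K')(-57, -60)), -1) = Pow(Add(Add(4707, Mul(-1, -4452)), Add(-60, Pow(-57, 2))), -1) = Pow(Add(Add(4707, 4452), Add(-60, 3249)), -1) = Pow(Add(9159, 3189), -1) = Pow(12348, -1) = Rational(1, 12348)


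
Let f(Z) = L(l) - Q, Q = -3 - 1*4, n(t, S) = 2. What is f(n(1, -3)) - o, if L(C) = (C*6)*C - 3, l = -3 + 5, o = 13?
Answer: 15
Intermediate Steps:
l = 2
Q = -7 (Q = -3 - 4 = -7)
L(C) = -3 + 6*C**2 (L(C) = (6*C)*C - 3 = 6*C**2 - 3 = -3 + 6*C**2)
f(Z) = 28 (f(Z) = (-3 + 6*2**2) - 1*(-7) = (-3 + 6*4) + 7 = (-3 + 24) + 7 = 21 + 7 = 28)
f(n(1, -3)) - o = 28 - 1*13 = 28 - 13 = 15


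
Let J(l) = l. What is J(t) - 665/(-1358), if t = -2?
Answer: -293/194 ≈ -1.5103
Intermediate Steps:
J(t) - 665/(-1358) = -2 - 665/(-1358) = -2 - 665*(-1/1358) = -2 + 95/194 = -293/194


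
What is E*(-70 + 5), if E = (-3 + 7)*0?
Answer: 0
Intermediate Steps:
E = 0 (E = 4*0 = 0)
E*(-70 + 5) = 0*(-70 + 5) = 0*(-65) = 0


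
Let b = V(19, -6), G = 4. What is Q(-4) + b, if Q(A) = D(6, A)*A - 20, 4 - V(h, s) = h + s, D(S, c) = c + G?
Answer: -29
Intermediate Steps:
D(S, c) = 4 + c (D(S, c) = c + 4 = 4 + c)
V(h, s) = 4 - h - s (V(h, s) = 4 - (h + s) = 4 + (-h - s) = 4 - h - s)
b = -9 (b = 4 - 1*19 - 1*(-6) = 4 - 19 + 6 = -9)
Q(A) = -20 + A*(4 + A) (Q(A) = (4 + A)*A - 20 = A*(4 + A) - 20 = -20 + A*(4 + A))
Q(-4) + b = (-20 - 4*(4 - 4)) - 9 = (-20 - 4*0) - 9 = (-20 + 0) - 9 = -20 - 9 = -29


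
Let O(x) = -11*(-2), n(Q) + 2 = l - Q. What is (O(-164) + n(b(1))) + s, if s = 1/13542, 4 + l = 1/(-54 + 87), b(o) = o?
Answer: 2238955/148962 ≈ 15.030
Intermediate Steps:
l = -131/33 (l = -4 + 1/(-54 + 87) = -4 + 1/33 = -131/33 ≈ -3.9697)
n(Q) = -197/33 - Q (n(Q) = -2 + (-131/33 - Q) = -197/33 - Q)
O(x) = 22
s = 1/13542 ≈ 7.3844e-5
(O(-164) + n(b(1))) + s = (22 + (-197/33 - 1*1)) + 1/13542 = (22 + (-197/33 - 1)) + 1/13542 = (22 - 230/33) + 1/13542 = 496/33 + 1/13542 = 2238955/148962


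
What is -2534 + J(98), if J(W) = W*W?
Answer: 7070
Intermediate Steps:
J(W) = W**2
-2534 + J(98) = -2534 + 98**2 = -2534 + 9604 = 7070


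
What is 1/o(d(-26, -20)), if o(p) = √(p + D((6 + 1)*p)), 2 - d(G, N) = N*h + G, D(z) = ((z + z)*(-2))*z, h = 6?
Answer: -I*√119251/715506 ≈ -0.00048263*I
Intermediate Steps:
D(z) = -4*z² (D(z) = ((2*z)*(-2))*z = (-4*z)*z = -4*z²)
d(G, N) = 2 - G - 6*N (d(G, N) = 2 - (N*6 + G) = 2 - (6*N + G) = 2 - (G + 6*N) = 2 + (-G - 6*N) = 2 - G - 6*N)
o(p) = √(p - 196*p²) (o(p) = √(p - 4*p²*(6 + 1)²) = √(p - 4*49*p²) = √(p - 196*p²))
1/o(d(-26, -20)) = 1/(√((2 - 1*(-26) - 6*(-20))*(1 - 196*(2 - 1*(-26) - 6*(-20))))) = 1/(√((2 + 26 + 120)*(1 - 196*(2 + 26 + 120)))) = 1/(√(148*(1 - 196*148))) = 1/(√(148*(1 - 29008))) = 1/(√(148*(-29007))) = 1/(√(-4293036)) = 1/(6*I*√119251) = -I*√119251/715506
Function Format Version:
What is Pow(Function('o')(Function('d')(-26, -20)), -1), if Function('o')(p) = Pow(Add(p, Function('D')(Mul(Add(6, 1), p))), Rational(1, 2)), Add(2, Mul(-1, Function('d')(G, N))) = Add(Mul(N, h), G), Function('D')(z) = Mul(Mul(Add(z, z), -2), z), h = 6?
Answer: Mul(Rational(-1, 715506), I, Pow(119251, Rational(1, 2))) ≈ Mul(-0.00048263, I)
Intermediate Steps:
Function('D')(z) = Mul(-4, Pow(z, 2)) (Function('D')(z) = Mul(Mul(Mul(2, z), -2), z) = Mul(Mul(-4, z), z) = Mul(-4, Pow(z, 2)))
Function('d')(G, N) = Add(2, Mul(-1, G), Mul(-6, N)) (Function('d')(G, N) = Add(2, Mul(-1, Add(Mul(N, 6), G))) = Add(2, Mul(-1, Add(Mul(6, N), G))) = Add(2, Mul(-1, Add(G, Mul(6, N)))) = Add(2, Add(Mul(-1, G), Mul(-6, N))) = Add(2, Mul(-1, G), Mul(-6, N)))
Function('o')(p) = Pow(Add(p, Mul(-196, Pow(p, 2))), Rational(1, 2)) (Function('o')(p) = Pow(Add(p, Mul(-4, Pow(Mul(Add(6, 1), p), 2))), Rational(1, 2)) = Pow(Add(p, Mul(-4, Pow(Mul(7, p), 2))), Rational(1, 2)) = Pow(Add(p, Mul(-4, Mul(49, Pow(p, 2)))), Rational(1, 2)) = Pow(Add(p, Mul(-196, Pow(p, 2))), Rational(1, 2)))
Pow(Function('o')(Function('d')(-26, -20)), -1) = Pow(Pow(Mul(Add(2, Mul(-1, -26), Mul(-6, -20)), Add(1, Mul(-196, Add(2, Mul(-1, -26), Mul(-6, -20))))), Rational(1, 2)), -1) = Pow(Pow(Mul(Add(2, 26, 120), Add(1, Mul(-196, Add(2, 26, 120)))), Rational(1, 2)), -1) = Pow(Pow(Mul(148, Add(1, Mul(-196, 148))), Rational(1, 2)), -1) = Pow(Pow(Mul(148, Add(1, -29008)), Rational(1, 2)), -1) = Pow(Pow(Mul(148, -29007), Rational(1, 2)), -1) = Pow(Pow(-4293036, Rational(1, 2)), -1) = Pow(Mul(6, I, Pow(119251, Rational(1, 2))), -1) = Mul(Rational(-1, 715506), I, Pow(119251, Rational(1, 2)))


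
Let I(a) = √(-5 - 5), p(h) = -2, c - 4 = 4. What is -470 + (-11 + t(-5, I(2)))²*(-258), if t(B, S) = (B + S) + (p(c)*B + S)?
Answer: 562 + 6192*I*√10 ≈ 562.0 + 19581.0*I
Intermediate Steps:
c = 8 (c = 4 + 4 = 8)
I(a) = I*√10 (I(a) = √(-10) = I*√10)
t(B, S) = -B + 2*S (t(B, S) = (B + S) + (-2*B + S) = (B + S) + (S - 2*B) = -B + 2*S)
-470 + (-11 + t(-5, I(2)))²*(-258) = -470 + (-11 + (-1*(-5) + 2*(I*√10)))²*(-258) = -470 + (-11 + (5 + 2*I*√10))²*(-258) = -470 + (-6 + 2*I*√10)²*(-258) = -470 - 258*(-6 + 2*I*√10)²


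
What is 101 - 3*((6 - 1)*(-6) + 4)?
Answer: 179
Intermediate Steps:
101 - 3*((6 - 1)*(-6) + 4) = 101 - 3*(5*(-6) + 4) = 101 - 3*(-30 + 4) = 101 - 3*(-26) = 101 + 78 = 179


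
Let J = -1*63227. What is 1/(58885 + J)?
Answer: -1/4342 ≈ -0.00023031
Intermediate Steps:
J = -63227
1/(58885 + J) = 1/(58885 - 63227) = 1/(-4342) = -1/4342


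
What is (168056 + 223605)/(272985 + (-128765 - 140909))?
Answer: 391661/3311 ≈ 118.29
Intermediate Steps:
(168056 + 223605)/(272985 + (-128765 - 140909)) = 391661/(272985 - 269674) = 391661/3311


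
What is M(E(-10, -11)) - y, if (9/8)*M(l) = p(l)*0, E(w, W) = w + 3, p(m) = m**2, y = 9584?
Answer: -9584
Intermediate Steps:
E(w, W) = 3 + w
M(l) = 0 (M(l) = 8*(l**2*0)/9 = (8/9)*0 = 0)
M(E(-10, -11)) - y = 0 - 1*9584 = 0 - 9584 = -9584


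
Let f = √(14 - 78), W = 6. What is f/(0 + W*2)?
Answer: 2*I/3 ≈ 0.66667*I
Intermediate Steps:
f = 8*I (f = √(-64) = 8*I ≈ 8.0*I)
f/(0 + W*2) = (8*I)/(0 + 6*2) = (8*I)/(0 + 12) = (8*I)/12 = (8*I)*(1/12) = 2*I/3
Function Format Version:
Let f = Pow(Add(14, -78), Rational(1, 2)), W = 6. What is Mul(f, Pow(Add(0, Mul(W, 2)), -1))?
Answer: Mul(Rational(2, 3), I) ≈ Mul(0.66667, I)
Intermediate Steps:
f = Mul(8, I) (f = Pow(-64, Rational(1, 2)) = Mul(8, I) ≈ Mul(8.0000, I))
Mul(f, Pow(Add(0, Mul(W, 2)), -1)) = Mul(Mul(8, I), Pow(Add(0, Mul(6, 2)), -1)) = Mul(Mul(8, I), Pow(Add(0, 12), -1)) = Mul(Mul(8, I), Pow(12, -1)) = Mul(Mul(8, I), Rational(1, 12)) = Mul(Rational(2, 3), I)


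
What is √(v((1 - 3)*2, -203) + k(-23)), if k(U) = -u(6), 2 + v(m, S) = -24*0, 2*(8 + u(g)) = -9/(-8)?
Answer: √87/4 ≈ 2.3318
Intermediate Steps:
u(g) = -119/16 (u(g) = -8 + (-9/(-8))/2 = -8 + (-9*(-⅛))/2 = -8 + (½)*(9/8) = -8 + 9/16 = -119/16)
v(m, S) = -2 (v(m, S) = -2 - 24*0 = -2 + 0 = -2)
k(U) = 119/16 (k(U) = -1*(-119/16) = 119/16)
√(v((1 - 3)*2, -203) + k(-23)) = √(-2 + 119/16) = √(87/16) = √87/4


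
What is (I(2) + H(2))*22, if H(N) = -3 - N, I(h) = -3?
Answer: -176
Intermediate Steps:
(I(2) + H(2))*22 = (-3 + (-3 - 1*2))*22 = (-3 + (-3 - 2))*22 = (-3 - 5)*22 = -8*22 = -176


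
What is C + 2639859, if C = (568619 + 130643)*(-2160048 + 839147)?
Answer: -923653235203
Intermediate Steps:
C = -923655875062 (C = 699262*(-1320901) = -923655875062)
C + 2639859 = -923655875062 + 2639859 = -923653235203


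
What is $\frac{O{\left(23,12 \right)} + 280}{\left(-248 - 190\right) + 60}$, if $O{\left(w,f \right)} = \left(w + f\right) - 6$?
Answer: $- \frac{103}{126} \approx -0.81746$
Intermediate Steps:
$O{\left(w,f \right)} = -6 + f + w$ ($O{\left(w,f \right)} = \left(f + w\right) - 6 = -6 + f + w$)
$\frac{O{\left(23,12 \right)} + 280}{\left(-248 - 190\right) + 60} = \frac{\left(-6 + 12 + 23\right) + 280}{\left(-248 - 190\right) + 60} = \frac{29 + 280}{\left(-248 - 190\right) + 60} = \frac{309}{-438 + 60} = \frac{309}{-378} = 309 \left(- \frac{1}{378}\right) = - \frac{103}{126}$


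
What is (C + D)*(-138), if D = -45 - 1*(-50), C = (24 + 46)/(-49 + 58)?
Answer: -5290/3 ≈ -1763.3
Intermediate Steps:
C = 70/9 ≈ 7.7778
D = 5 (D = -45 + 50 = 5)
(C + D)*(-138) = (70/9 + 5)*(-138) = (115/9)*(-138) = -5290/3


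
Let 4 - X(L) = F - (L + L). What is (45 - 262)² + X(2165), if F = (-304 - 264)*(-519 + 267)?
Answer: -91713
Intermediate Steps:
F = 143136 (F = -568*(-252) = 143136)
X(L) = -143132 + 2*L (X(L) = 4 - (143136 - (L + L)) = 4 - (143136 - 2*L) = 4 + (-143136 + 2*L) = -143132 + 2*L)
(45 - 262)² + X(2165) = (45 - 262)² + (-143132 + 2*2165) = (-217)² + (-143132 + 4330) = 47089 - 138802 = -91713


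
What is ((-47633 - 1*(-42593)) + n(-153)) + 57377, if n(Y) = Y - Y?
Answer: 52337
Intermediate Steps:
n(Y) = 0
((-47633 - 1*(-42593)) + n(-153)) + 57377 = ((-47633 - 1*(-42593)) + 0) + 57377 = ((-47633 + 42593) + 0) + 57377 = (-5040 + 0) + 57377 = -5040 + 57377 = 52337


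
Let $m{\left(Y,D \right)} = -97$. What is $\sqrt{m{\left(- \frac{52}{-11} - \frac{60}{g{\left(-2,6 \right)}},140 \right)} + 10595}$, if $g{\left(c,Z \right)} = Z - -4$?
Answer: $\sqrt{10498} \approx 102.46$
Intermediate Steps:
$g{\left(c,Z \right)} = 4 + Z$ ($g{\left(c,Z \right)} = Z + 4 = 4 + Z$)
$\sqrt{m{\left(- \frac{52}{-11} - \frac{60}{g{\left(-2,6 \right)}},140 \right)} + 10595} = \sqrt{-97 + 10595} = \sqrt{10498}$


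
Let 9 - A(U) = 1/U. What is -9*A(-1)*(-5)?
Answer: 450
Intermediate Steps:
A(U) = 9 - 1/U
-9*A(-1)*(-5) = -9*(9 - 1/(-1))*(-5) = -9*(9 - 1*(-1))*(-5) = -9*(9 + 1)*(-5) = -9*10*(-5) = -90*(-5) = 450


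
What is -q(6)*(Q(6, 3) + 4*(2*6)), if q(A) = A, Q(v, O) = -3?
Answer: -270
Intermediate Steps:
-q(6)*(Q(6, 3) + 4*(2*6)) = -6*(-3 + 4*(2*6)) = -6*(-3 + 4*12) = -6*(-3 + 48) = -6*45 = -1*270 = -270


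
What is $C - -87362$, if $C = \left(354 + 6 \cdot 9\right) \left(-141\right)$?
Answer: $29834$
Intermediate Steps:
$C = -57528$ ($C = \left(354 + 54\right) \left(-141\right) = 408 \left(-141\right) = -57528$)
$C - -87362 = -57528 - -87362 = -57528 + 87362 = 29834$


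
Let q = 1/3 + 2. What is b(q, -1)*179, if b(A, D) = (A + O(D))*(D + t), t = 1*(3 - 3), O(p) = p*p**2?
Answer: -716/3 ≈ -238.67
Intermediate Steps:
O(p) = p**3
q = 7/3 (q = 1/3 + 2 = 7/3 ≈ 2.3333)
t = 0 (t = 1*0 = 0)
b(A, D) = D*(A + D**3) (b(A, D) = (A + D**3)*(D + 0) = (A + D**3)*D = D*(A + D**3))
b(q, -1)*179 = -(7/3 + (-1)**3)*179 = -(7/3 - 1)*179 = -1*4/3*179 = -4/3*179 = -716/3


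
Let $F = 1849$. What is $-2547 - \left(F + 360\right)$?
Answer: $-4756$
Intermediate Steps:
$-2547 - \left(F + 360\right) = -2547 - \left(1849 + 360\right) = -2547 - 2209 = -4756$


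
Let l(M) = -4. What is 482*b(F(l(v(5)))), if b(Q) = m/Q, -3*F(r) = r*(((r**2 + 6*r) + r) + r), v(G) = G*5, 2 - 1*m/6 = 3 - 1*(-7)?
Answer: 2169/2 ≈ 1084.5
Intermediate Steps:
m = -48 (m = 12 - 6*(3 - 1*(-7)) = 12 - 6*(3 + 7) = 12 - 6*10 = 12 - 60 = -48)
v(G) = 5*G
F(r) = -r*(r**2 + 8*r)/3 (F(r) = -r*(((r**2 + 6*r) + r) + r)/3 = -r*((r**2 + 7*r) + r)/3 = -r*(r**2 + 8*r)/3)
b(Q) = -48/Q
482*b(F(l(v(5)))) = 482*(-48*3/(16*(-8 - 1*(-4)))) = 482*(-48*3/(16*(-8 + 4))) = 482*(-48/((1/3)*16*(-4))) = 482*(-48/(-64/3)) = 482*(-48*(-3/64)) = 482*(9/4) = 2169/2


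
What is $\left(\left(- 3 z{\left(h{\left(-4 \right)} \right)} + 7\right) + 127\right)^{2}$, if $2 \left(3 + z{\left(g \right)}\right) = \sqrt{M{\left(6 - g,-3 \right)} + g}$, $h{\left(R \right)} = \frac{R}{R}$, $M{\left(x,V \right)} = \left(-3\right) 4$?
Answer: $\frac{81697}{4} - 429 i \sqrt{11} \approx 20424.0 - 1422.8 i$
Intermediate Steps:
$M{\left(x,V \right)} = -12$
$h{\left(R \right)} = 1$
$z{\left(g \right)} = -3 + \frac{\sqrt{-12 + g}}{2}$
$\left(\left(- 3 z{\left(h{\left(-4 \right)} \right)} + 7\right) + 127\right)^{2} = \left(\left(- 3 \left(-3 + \frac{\sqrt{-12 + 1}}{2}\right) + 7\right) + 127\right)^{2} = \left(\left(- 3 \left(-3 + \frac{\sqrt{-11}}{2}\right) + 7\right) + 127\right)^{2} = \left(\left(- 3 \left(-3 + \frac{i \sqrt{11}}{2}\right) + 7\right) + 127\right)^{2} = \left(\left(\left(9 - \frac{3 i \sqrt{11}}{2}\right) + 7\right) + 127\right)^{2} = \left(\left(16 - \frac{3 i \sqrt{11}}{2}\right) + 127\right)^{2} = \left(143 - \frac{3 i \sqrt{11}}{2}\right)^{2}$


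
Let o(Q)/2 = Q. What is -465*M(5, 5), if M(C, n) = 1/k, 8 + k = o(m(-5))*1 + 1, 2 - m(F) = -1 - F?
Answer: 465/11 ≈ 42.273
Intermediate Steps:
m(F) = 3 + F (m(F) = 2 - (-1 - F) = 2 + (1 + F) = 3 + F)
o(Q) = 2*Q
k = -11 (k = -8 + ((2*(3 - 5))*1 + 1) = -8 + ((2*(-2))*1 + 1) = -8 + (-4*1 + 1) = -8 + (-4 + 1) = -8 - 3 = -11)
M(C, n) = -1/11 (M(C, n) = 1/(-11) = -1/11)
-465*M(5, 5) = -465*(-1/11) = 465/11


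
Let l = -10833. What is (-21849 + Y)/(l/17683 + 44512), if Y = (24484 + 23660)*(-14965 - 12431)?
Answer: -23323432679259/787094863 ≈ -29632.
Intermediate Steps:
Y = -1318953024 (Y = 48144*(-27396) = -1318953024)
(-21849 + Y)/(l/17683 + 44512) = (-21849 - 1318953024)/(-10833/17683 + 44512) = -1318974873/(-10833*1/17683 + 44512) = -1318974873/(-10833/17683 + 44512) = -1318974873/787094863/17683 = -1318974873*17683/787094863 = -23323432679259/787094863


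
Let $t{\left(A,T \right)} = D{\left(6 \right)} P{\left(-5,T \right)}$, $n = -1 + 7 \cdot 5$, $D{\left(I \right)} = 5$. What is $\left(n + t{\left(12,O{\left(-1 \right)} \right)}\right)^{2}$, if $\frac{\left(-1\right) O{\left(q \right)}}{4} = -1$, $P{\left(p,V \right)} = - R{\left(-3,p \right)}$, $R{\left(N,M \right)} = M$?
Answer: $3481$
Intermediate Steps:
$P{\left(p,V \right)} = - p$
$O{\left(q \right)} = 4$ ($O{\left(q \right)} = \left(-4\right) \left(-1\right) = 4$)
$n = 34$ ($n = -1 + 35 = 34$)
$t{\left(A,T \right)} = 25$ ($t{\left(A,T \right)} = 5 \left(\left(-1\right) \left(-5\right)\right) = 5 \cdot 5 = 25$)
$\left(n + t{\left(12,O{\left(-1 \right)} \right)}\right)^{2} = \left(34 + 25\right)^{2} = 59^{2} = 3481$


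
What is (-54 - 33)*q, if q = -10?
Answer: 870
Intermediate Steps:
(-54 - 33)*q = (-54 - 33)*(-10) = -87*(-10) = 870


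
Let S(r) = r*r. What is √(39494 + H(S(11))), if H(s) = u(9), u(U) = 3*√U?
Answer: √39503 ≈ 198.75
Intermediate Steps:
S(r) = r²
H(s) = 9 (H(s) = 3*√9 = 3*3 = 9)
√(39494 + H(S(11))) = √(39494 + 9) = √39503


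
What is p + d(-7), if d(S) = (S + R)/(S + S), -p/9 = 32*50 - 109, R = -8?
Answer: -187851/14 ≈ -13418.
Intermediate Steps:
p = -13419 (p = -9*(32*50 - 109) = -9*(1600 - 109) = -9*1491 = -13419)
d(S) = (-8 + S)/(2*S) (d(S) = (S - 8)/(S + S) = (-8 + S)/((2*S)) = (-8 + S)*(1/(2*S)) = (-8 + S)/(2*S))
p + d(-7) = -13419 + (½)*(-8 - 7)/(-7) = -13419 + (½)*(-⅐)*(-15) = -13419 + 15/14 = -187851/14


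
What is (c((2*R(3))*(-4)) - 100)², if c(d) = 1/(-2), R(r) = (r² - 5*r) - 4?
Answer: 40401/4 ≈ 10100.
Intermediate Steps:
R(r) = -4 + r² - 5*r
c(d) = -½
(c((2*R(3))*(-4)) - 100)² = (-½ - 100)² = (-201/2)² = 40401/4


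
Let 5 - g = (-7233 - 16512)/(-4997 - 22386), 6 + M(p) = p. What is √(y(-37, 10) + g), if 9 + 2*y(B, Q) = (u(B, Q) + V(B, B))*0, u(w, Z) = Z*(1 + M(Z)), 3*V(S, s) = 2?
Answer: I*√1101179962/54766 ≈ 0.60592*I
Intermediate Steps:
V(S, s) = ⅔ (V(S, s) = (⅓)*2 = ⅔)
M(p) = -6 + p
u(w, Z) = Z*(-5 + Z) (u(w, Z) = Z*(1 + (-6 + Z)) = Z*(-5 + Z))
y(B, Q) = -9/2 (y(B, Q) = -9/2 + ((Q*(-5 + Q) + ⅔)*0)/2 = -9/2 + ((⅔ + Q*(-5 + Q))*0)/2 = -9/2 + (½)*0 = -9/2 + 0 = -9/2)
g = 113170/27383 (g = 5 - (-7233 - 16512)/(-4997 - 22386) = 5 - (-23745)/(-27383) = 5 - (-23745)*(-1)/27383 = 5 - 1*23745/27383 = 5 - 23745/27383 = 113170/27383 ≈ 4.1329)
√(y(-37, 10) + g) = √(-9/2 + 113170/27383) = √(-20107/54766) = I*√1101179962/54766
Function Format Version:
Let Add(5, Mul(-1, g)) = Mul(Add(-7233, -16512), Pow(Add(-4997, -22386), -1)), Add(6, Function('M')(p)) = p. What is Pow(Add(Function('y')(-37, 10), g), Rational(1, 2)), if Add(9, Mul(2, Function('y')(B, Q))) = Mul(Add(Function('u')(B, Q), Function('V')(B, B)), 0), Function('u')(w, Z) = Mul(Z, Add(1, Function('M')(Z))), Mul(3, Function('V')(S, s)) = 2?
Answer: Mul(Rational(1, 54766), I, Pow(1101179962, Rational(1, 2))) ≈ Mul(0.60592, I)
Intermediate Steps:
Function('V')(S, s) = Rational(2, 3) (Function('V')(S, s) = Mul(Rational(1, 3), 2) = Rational(2, 3))
Function('M')(p) = Add(-6, p)
Function('u')(w, Z) = Mul(Z, Add(-5, Z)) (Function('u')(w, Z) = Mul(Z, Add(1, Add(-6, Z))) = Mul(Z, Add(-5, Z)))
Function('y')(B, Q) = Rational(-9, 2) (Function('y')(B, Q) = Add(Rational(-9, 2), Mul(Rational(1, 2), Mul(Add(Mul(Q, Add(-5, Q)), Rational(2, 3)), 0))) = Add(Rational(-9, 2), Mul(Rational(1, 2), Mul(Add(Rational(2, 3), Mul(Q, Add(-5, Q))), 0))) = Add(Rational(-9, 2), Mul(Rational(1, 2), 0)) = Add(Rational(-9, 2), 0) = Rational(-9, 2))
g = Rational(113170, 27383) (g = Add(5, Mul(-1, Mul(Add(-7233, -16512), Pow(Add(-4997, -22386), -1)))) = Add(5, Mul(-1, Mul(-23745, Pow(-27383, -1)))) = Add(5, Mul(-1, Mul(-23745, Rational(-1, 27383)))) = Add(5, Mul(-1, Rational(23745, 27383))) = Add(5, Rational(-23745, 27383)) = Rational(113170, 27383) ≈ 4.1329)
Pow(Add(Function('y')(-37, 10), g), Rational(1, 2)) = Pow(Add(Rational(-9, 2), Rational(113170, 27383)), Rational(1, 2)) = Pow(Rational(-20107, 54766), Rational(1, 2)) = Mul(Rational(1, 54766), I, Pow(1101179962, Rational(1, 2)))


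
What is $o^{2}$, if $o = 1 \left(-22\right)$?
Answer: $484$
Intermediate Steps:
$o = -22$
$o^{2} = \left(-22\right)^{2} = 484$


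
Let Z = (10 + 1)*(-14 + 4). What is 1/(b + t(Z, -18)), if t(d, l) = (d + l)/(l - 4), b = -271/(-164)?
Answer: 1804/13477 ≈ 0.13386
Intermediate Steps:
b = 271/164 (b = -271*(-1/164) = 271/164 ≈ 1.6524)
Z = -110 (Z = 11*(-10) = -110)
t(d, l) = (d + l)/(-4 + l)
1/(b + t(Z, -18)) = 1/(271/164 + (-110 - 18)/(-4 - 18)) = 1/(271/164 - 128/(-22)) = 1/(271/164 - 1/22*(-128)) = 1/(271/164 + 64/11) = 1/(13477/1804) = 1804/13477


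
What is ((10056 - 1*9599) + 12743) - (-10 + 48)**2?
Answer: 11756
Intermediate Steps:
((10056 - 1*9599) + 12743) - (-10 + 48)**2 = ((10056 - 9599) + 12743) - 1*38**2 = (457 + 12743) - 1*1444 = 13200 - 1444 = 11756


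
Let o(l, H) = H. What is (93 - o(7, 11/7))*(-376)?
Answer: -240640/7 ≈ -34377.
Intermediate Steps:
(93 - o(7, 11/7))*(-376) = (93 - 11/7)*(-376) = (640/7)*(-376) = -240640/7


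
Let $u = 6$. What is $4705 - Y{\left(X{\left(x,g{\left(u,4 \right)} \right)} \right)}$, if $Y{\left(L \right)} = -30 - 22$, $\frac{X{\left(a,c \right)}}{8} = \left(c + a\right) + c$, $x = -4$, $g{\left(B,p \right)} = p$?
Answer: $4757$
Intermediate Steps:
$X{\left(a,c \right)} = 8 a + 16 c$ ($X{\left(a,c \right)} = 8 \left(\left(c + a\right) + c\right) = 8 \left(\left(a + c\right) + c\right) = 8 \left(a + 2 c\right) = 8 a + 16 c$)
$Y{\left(L \right)} = -52$ ($Y{\left(L \right)} = -30 - 22 = -52$)
$4705 - Y{\left(X{\left(x,g{\left(u,4 \right)} \right)} \right)} = 4705 - -52 = 4705 + 52 = 4757$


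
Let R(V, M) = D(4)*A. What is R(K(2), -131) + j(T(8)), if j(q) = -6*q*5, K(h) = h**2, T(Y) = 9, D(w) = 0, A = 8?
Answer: -270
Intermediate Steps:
R(V, M) = 0 (R(V, M) = 0*8 = 0)
j(q) = -30*q
R(K(2), -131) + j(T(8)) = 0 - 30*9 = 0 - 270 = -270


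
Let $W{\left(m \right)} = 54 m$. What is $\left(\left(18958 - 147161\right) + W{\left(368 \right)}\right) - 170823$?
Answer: $-279154$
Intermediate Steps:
$\left(\left(18958 - 147161\right) + W{\left(368 \right)}\right) - 170823 = \left(\left(18958 - 147161\right) + 54 \cdot 368\right) - 170823 = \left(\left(18958 - 147161\right) + 19872\right) - 170823 = \left(-128203 + 19872\right) - 170823 = -108331 - 170823 = -279154$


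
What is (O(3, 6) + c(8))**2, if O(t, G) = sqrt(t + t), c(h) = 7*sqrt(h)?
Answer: 398 + 56*sqrt(3) ≈ 494.99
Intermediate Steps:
O(t, G) = sqrt(2)*sqrt(t) (O(t, G) = sqrt(2*t) = sqrt(2)*sqrt(t))
(O(3, 6) + c(8))**2 = (sqrt(2)*sqrt(3) + 7*sqrt(8))**2 = (sqrt(6) + 7*(2*sqrt(2)))**2 = (sqrt(6) + 14*sqrt(2))**2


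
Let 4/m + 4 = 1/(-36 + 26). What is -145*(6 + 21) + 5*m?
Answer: -160715/41 ≈ -3919.9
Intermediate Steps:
m = -40/41 (m = 4/(-4 + 1/(-36 + 26)) = 4/(-4 + 1/(-10)) = 4/(-4 - 1/10) = 4/(-41/10) = 4*(-10/41) = -40/41 ≈ -0.97561)
-145*(6 + 21) + 5*m = -145*(6 + 21) + 5*(-40/41) = -145*27 - 200/41 = -3915 - 200/41 = -160715/41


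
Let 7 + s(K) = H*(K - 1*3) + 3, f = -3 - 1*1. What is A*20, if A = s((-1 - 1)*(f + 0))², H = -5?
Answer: 16820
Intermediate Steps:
f = -4 (f = -3 - 1 = -4)
s(K) = 11 - 5*K (s(K) = -7 + (-5*(K - 1*3) + 3) = -7 + (-5*(K - 3) + 3) = -7 + (-5*(-3 + K) + 3) = -7 + ((15 - 5*K) + 3) = -7 + (18 - 5*K) = 11 - 5*K)
A = 841 (A = (11 - 5*(-1 - 1)*(-4 + 0))² = (11 - (-10)*(-4))² = (11 - 5*8)² = (11 - 40)² = (-29)² = 841)
A*20 = 841*20 = 16820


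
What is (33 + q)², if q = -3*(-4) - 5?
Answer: 1600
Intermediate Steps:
q = 7 (q = 12 - 5 = 7)
(33 + q)² = (33 + 7)² = 40² = 1600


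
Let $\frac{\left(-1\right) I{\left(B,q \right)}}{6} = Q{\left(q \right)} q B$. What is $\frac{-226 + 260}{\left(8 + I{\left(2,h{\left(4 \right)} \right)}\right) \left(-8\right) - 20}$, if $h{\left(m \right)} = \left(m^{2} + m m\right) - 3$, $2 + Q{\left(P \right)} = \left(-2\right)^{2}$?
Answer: $\frac{17}{2742} \approx 0.0061999$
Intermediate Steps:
$Q{\left(P \right)} = 2$ ($Q{\left(P \right)} = -2 + \left(-2\right)^{2} = -2 + 4 = 2$)
$h{\left(m \right)} = -3 + 2 m^{2}$ ($h{\left(m \right)} = \left(m^{2} + m^{2}\right) - 3 = 2 m^{2} - 3 = -3 + 2 m^{2}$)
$I{\left(B,q \right)} = - 12 B q$ ($I{\left(B,q \right)} = - 6 \cdot 2 q B = - 6 \cdot 2 B q = - 12 B q$)
$\frac{-226 + 260}{\left(8 + I{\left(2,h{\left(4 \right)} \right)}\right) \left(-8\right) - 20} = \frac{-226 + 260}{\left(8 - 24 \left(-3 + 2 \cdot 4^{2}\right)\right) \left(-8\right) - 20} = \frac{34}{\left(8 - 24 \left(-3 + 2 \cdot 16\right)\right) \left(-8\right) - 20} = \frac{34}{\left(8 - 24 \left(-3 + 32\right)\right) \left(-8\right) - 20} = \frac{34}{\left(8 - 24 \cdot 29\right) \left(-8\right) - 20} = \frac{34}{\left(8 - 696\right) \left(-8\right) - 20} = \frac{34}{\left(-688\right) \left(-8\right) - 20} = \frac{34}{5504 - 20} = \frac{34}{5484} = 34 \cdot \frac{1}{5484} = \frac{17}{2742}$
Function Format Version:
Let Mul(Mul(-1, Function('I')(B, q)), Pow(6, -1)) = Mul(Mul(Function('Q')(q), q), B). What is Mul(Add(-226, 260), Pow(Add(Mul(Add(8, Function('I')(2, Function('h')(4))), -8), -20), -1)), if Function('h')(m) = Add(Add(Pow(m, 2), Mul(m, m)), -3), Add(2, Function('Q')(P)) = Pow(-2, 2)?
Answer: Rational(17, 2742) ≈ 0.0061999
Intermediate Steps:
Function('Q')(P) = 2 (Function('Q')(P) = Add(-2, Pow(-2, 2)) = Add(-2, 4) = 2)
Function('h')(m) = Add(-3, Mul(2, Pow(m, 2))) (Function('h')(m) = Add(Add(Pow(m, 2), Pow(m, 2)), -3) = Add(Mul(2, Pow(m, 2)), -3) = Add(-3, Mul(2, Pow(m, 2))))
Function('I')(B, q) = Mul(-12, B, q) (Function('I')(B, q) = Mul(-6, Mul(Mul(2, q), B)) = Mul(-6, Mul(2, B, q)) = Mul(-12, B, q))
Mul(Add(-226, 260), Pow(Add(Mul(Add(8, Function('I')(2, Function('h')(4))), -8), -20), -1)) = Mul(Add(-226, 260), Pow(Add(Mul(Add(8, Mul(-12, 2, Add(-3, Mul(2, Pow(4, 2))))), -8), -20), -1)) = Mul(34, Pow(Add(Mul(Add(8, Mul(-12, 2, Add(-3, Mul(2, 16)))), -8), -20), -1)) = Mul(34, Pow(Add(Mul(Add(8, Mul(-12, 2, Add(-3, 32))), -8), -20), -1)) = Mul(34, Pow(Add(Mul(Add(8, Mul(-12, 2, 29)), -8), -20), -1)) = Mul(34, Pow(Add(Mul(Add(8, -696), -8), -20), -1)) = Mul(34, Pow(Add(Mul(-688, -8), -20), -1)) = Mul(34, Pow(Add(5504, -20), -1)) = Mul(34, Pow(5484, -1)) = Mul(34, Rational(1, 5484)) = Rational(17, 2742)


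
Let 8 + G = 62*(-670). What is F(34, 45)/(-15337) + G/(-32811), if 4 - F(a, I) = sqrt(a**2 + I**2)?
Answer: 637090432/503222307 + sqrt(3181)/15337 ≈ 1.2697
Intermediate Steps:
F(a, I) = 4 - sqrt(I**2 + a**2) (F(a, I) = 4 - sqrt(a**2 + I**2) = 4 - sqrt(I**2 + a**2))
G = -41548 (G = -8 + 62*(-670) = -8 - 41540 = -41548)
F(34, 45)/(-15337) + G/(-32811) = (4 - sqrt(45**2 + 34**2))/(-15337) - 41548/(-32811) = (4 - sqrt(2025 + 1156))*(-1/15337) - 41548*(-1/32811) = (4 - sqrt(3181))*(-1/15337) + 41548/32811 = (-4/15337 + sqrt(3181)/15337) + 41548/32811 = 637090432/503222307 + sqrt(3181)/15337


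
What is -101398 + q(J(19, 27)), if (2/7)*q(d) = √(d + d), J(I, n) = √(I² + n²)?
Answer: -101398 + 7*2^(¾)*545^(¼)/2 ≈ -1.0137e+5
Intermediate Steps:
q(d) = 7*√2*√d/2 (q(d) = 7*√(d + d)/2 = 7*√(2*d)/2 = 7*(√2*√d)/2 = 7*√2*√d/2)
-101398 + q(J(19, 27)) = -101398 + 7*√2*√(√(19² + 27²))/2 = -101398 + 7*√2*√(√(361 + 729))/2 = -101398 + 7*√2*√(√1090)/2 = -101398 + 7*√2*1090^(¼)/2 = -101398 + 7*2^(¾)*545^(¼)/2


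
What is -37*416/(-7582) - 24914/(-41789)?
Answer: 416057118/158422099 ≈ 2.6263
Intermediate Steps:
-37*416/(-7582) - 24914/(-41789) = -15392*(-1/7582) - 24914*(-1/41789) = 7696/3791 + 24914/41789 = 416057118/158422099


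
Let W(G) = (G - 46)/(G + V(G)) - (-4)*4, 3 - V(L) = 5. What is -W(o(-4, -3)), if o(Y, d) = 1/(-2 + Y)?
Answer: -485/13 ≈ -37.308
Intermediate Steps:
V(L) = -2 (V(L) = 3 - 1*5 = 3 - 5 = -2)
W(G) = 16 + (-46 + G)/(-2 + G) (W(G) = (G - 46)/(G - 2) - (-4)*4 = (-46 + G)/(-2 + G) - 1*(-16) = (-46 + G)/(-2 + G) + 16 = 16 + (-46 + G)/(-2 + G))
-W(o(-4, -3)) = -(-78 + 17/(-2 - 4))/(-2 + 1/(-2 - 4)) = -(-78 + 17/(-6))/(-2 + 1/(-6)) = -(-78 + 17*(-⅙))/(-2 - ⅙) = -(-78 - 17/6)/(-13/6) = -(-6)*(-485)/(13*6) = -1*485/13 = -485/13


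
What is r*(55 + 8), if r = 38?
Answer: 2394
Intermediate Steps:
r*(55 + 8) = 38*(55 + 8) = 38*63 = 2394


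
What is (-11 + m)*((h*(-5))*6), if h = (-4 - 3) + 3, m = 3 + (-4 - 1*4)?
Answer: -1920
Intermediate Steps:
m = -5 (m = 3 + (-4 - 4) = 3 - 8 = -5)
h = -4 (h = -7 + 3 = -4)
(-11 + m)*((h*(-5))*6) = (-11 - 5)*(-4*(-5)*6) = -320*6 = -16*120 = -1920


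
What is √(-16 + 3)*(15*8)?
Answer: 120*I*√13 ≈ 432.67*I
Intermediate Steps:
√(-16 + 3)*(15*8) = √(-13)*120 = (I*√13)*120 = 120*I*√13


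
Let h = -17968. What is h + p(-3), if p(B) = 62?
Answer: -17906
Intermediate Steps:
h + p(-3) = -17968 + 62 = -17906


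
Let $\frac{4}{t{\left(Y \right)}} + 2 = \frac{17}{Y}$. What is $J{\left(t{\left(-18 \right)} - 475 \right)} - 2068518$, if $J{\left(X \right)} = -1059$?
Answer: $-2069577$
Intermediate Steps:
$t{\left(Y \right)} = \frac{4}{-2 + \frac{17}{Y}}$
$J{\left(t{\left(-18 \right)} - 475 \right)} - 2068518 = -1059 - 2068518 = -2069577$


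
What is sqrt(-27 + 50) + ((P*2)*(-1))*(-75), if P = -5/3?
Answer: -250 + sqrt(23) ≈ -245.20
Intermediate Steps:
P = -5/3 (P = -5*1/3 = -5/3 ≈ -1.6667)
sqrt(-27 + 50) + ((P*2)*(-1))*(-75) = sqrt(-27 + 50) + (-5/3*2*(-1))*(-75) = sqrt(23) - 10/3*(-1)*(-75) = sqrt(23) + (10/3)*(-75) = sqrt(23) - 250 = -250 + sqrt(23)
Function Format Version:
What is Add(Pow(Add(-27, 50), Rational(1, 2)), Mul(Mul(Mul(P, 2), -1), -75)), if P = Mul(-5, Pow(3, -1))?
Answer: Add(-250, Pow(23, Rational(1, 2))) ≈ -245.20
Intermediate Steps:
P = Rational(-5, 3) (P = Mul(-5, Rational(1, 3)) = Rational(-5, 3) ≈ -1.6667)
Add(Pow(Add(-27, 50), Rational(1, 2)), Mul(Mul(Mul(P, 2), -1), -75)) = Add(Pow(Add(-27, 50), Rational(1, 2)), Mul(Mul(Mul(Rational(-5, 3), 2), -1), -75)) = Add(Pow(23, Rational(1, 2)), Mul(Mul(Rational(-10, 3), -1), -75)) = Add(Pow(23, Rational(1, 2)), Mul(Rational(10, 3), -75)) = Add(Pow(23, Rational(1, 2)), -250) = Add(-250, Pow(23, Rational(1, 2)))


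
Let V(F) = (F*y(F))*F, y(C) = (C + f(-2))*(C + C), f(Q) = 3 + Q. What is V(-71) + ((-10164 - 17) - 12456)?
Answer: 50084903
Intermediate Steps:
y(C) = 2*C*(1 + C) (y(C) = (C + (3 - 2))*(C + C) = (C + 1)*(2*C) = (1 + C)*(2*C) = 2*C*(1 + C))
V(F) = 2*F**3*(1 + F) (V(F) = (F*(2*F*(1 + F)))*F = (2*F**2*(1 + F))*F = 2*F**3*(1 + F))
V(-71) + ((-10164 - 17) - 12456) = 2*(-71)**3*(1 - 71) + ((-10164 - 17) - 12456) = 2*(-357911)*(-70) + (-10181 - 12456) = 50107540 - 22637 = 50084903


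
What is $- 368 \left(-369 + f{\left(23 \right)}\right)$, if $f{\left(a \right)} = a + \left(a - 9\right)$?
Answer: $122176$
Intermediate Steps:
$f{\left(a \right)} = -9 + 2 a$ ($f{\left(a \right)} = a + \left(a - 9\right) = a + \left(-9 + a\right) = -9 + 2 a$)
$- 368 \left(-369 + f{\left(23 \right)}\right) = - 368 \left(-369 + \left(-9 + 2 \cdot 23\right)\right) = - 368 \left(-369 + \left(-9 + 46\right)\right) = - 368 \left(-369 + 37\right) = \left(-368\right) \left(-332\right) = 122176$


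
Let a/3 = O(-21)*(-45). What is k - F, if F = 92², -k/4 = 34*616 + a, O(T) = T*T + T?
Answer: 134560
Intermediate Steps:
O(T) = T + T² (O(T) = T² + T = T + T²)
a = -56700 (a = 3*(-21*(1 - 21)*(-45)) = 3*(-21*(-20)*(-45)) = 3*(420*(-45)) = 3*(-18900) = -56700)
k = 143024 (k = -4*(34*616 - 56700) = -4*(20944 - 56700) = -4*(-35756) = 143024)
F = 8464
k - F = 143024 - 1*8464 = 143024 - 8464 = 134560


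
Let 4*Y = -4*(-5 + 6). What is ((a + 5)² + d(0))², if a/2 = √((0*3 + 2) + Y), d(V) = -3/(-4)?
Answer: 39601/16 ≈ 2475.1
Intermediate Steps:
Y = -1 (Y = (-4*(-5 + 6))/4 = (-4*1)/4 = (¼)*(-4) = -1)
d(V) = ¾ (d(V) = -3*(-¼) = ¾)
a = 2 (a = 2*√((0*3 + 2) - 1) = 2*√((0 + 2) - 1) = 2*√(2 - 1) = 2*√1 = 2*1 = 2)
((a + 5)² + d(0))² = ((2 + 5)² + ¾)² = (7² + ¾)² = (49 + ¾)² = (199/4)² = 39601/16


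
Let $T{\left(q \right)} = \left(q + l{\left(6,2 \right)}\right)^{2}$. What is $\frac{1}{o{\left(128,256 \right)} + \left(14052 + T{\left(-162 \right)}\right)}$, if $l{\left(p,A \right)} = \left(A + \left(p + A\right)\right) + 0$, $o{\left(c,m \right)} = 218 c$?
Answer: $\frac{1}{65060} \approx 1.537 \cdot 10^{-5}$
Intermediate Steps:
$l{\left(p,A \right)} = p + 2 A$ ($l{\left(p,A \right)} = \left(A + \left(A + p\right)\right) + 0 = \left(p + 2 A\right) + 0 = p + 2 A$)
$T{\left(q \right)} = \left(10 + q\right)^{2}$ ($T{\left(q \right)} = \left(q + \left(6 + 2 \cdot 2\right)\right)^{2} = \left(q + \left(6 + 4\right)\right)^{2} = \left(q + 10\right)^{2} = \left(10 + q\right)^{2}$)
$\frac{1}{o{\left(128,256 \right)} + \left(14052 + T{\left(-162 \right)}\right)} = \frac{1}{218 \cdot 128 + \left(14052 + \left(10 - 162\right)^{2}\right)} = \frac{1}{27904 + \left(14052 + \left(-152\right)^{2}\right)} = \frac{1}{27904 + \left(14052 + 23104\right)} = \frac{1}{27904 + 37156} = \frac{1}{65060}$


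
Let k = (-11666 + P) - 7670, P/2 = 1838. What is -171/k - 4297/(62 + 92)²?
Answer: -439136/2579115 ≈ -0.17027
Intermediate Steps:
P = 3676 (P = 2*1838 = 3676)
k = -15660 (k = (-11666 + 3676) - 7670 = -7990 - 7670 = -15660)
-171/k - 4297/(62 + 92)² = -171/(-15660) - 4297/(62 + 92)² = -171*(-1/15660) - 4297/(154²) = 19/1740 - 4297/23716 = -439136/2579115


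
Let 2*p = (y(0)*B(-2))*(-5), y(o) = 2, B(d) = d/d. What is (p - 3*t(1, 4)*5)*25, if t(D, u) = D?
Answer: -500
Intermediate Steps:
B(d) = 1
p = -5 (p = ((2*1)*(-5))/2 = (2*(-5))/2 = (1/2)*(-10) = -5)
(p - 3*t(1, 4)*5)*25 = (-5 - 3*1*5)*25 = (-5 - 3*5)*25 = (-5 - 15)*25 = -20*25 = -500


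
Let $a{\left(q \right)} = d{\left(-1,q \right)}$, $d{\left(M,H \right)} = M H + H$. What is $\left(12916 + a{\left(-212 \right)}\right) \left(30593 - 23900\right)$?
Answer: $86446788$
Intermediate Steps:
$d{\left(M,H \right)} = H + H M$ ($d{\left(M,H \right)} = H M + H = H + H M$)
$a{\left(q \right)} = 0$ ($a{\left(q \right)} = q \left(1 - 1\right) = q 0 = 0$)
$\left(12916 + a{\left(-212 \right)}\right) \left(30593 - 23900\right) = \left(12916 + 0\right) \left(30593 - 23900\right) = 12916 \cdot 6693 = 86446788$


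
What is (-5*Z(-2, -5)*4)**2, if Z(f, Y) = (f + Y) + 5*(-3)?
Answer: 193600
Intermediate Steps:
Z(f, Y) = -15 + Y + f (Z(f, Y) = (Y + f) - 15 = -15 + Y + f)
(-5*Z(-2, -5)*4)**2 = (-5*(-15 - 5 - 2)*4)**2 = (-5*(-22)*4)**2 = (110*4)**2 = 440**2 = 193600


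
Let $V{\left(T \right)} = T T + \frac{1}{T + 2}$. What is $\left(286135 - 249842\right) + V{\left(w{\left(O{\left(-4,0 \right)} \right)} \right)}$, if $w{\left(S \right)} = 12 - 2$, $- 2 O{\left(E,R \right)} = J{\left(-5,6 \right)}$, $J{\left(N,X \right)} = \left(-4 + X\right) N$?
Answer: $\frac{436717}{12} \approx 36393.0$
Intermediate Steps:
$J{\left(N,X \right)} = N \left(-4 + X\right)$
$O{\left(E,R \right)} = 5$ ($O{\left(E,R \right)} = - \frac{\left(-5\right) \left(-4 + 6\right)}{2} = - \frac{\left(-5\right) 2}{2} = \left(- \frac{1}{2}\right) \left(-10\right) = 5$)
$w{\left(S \right)} = 10$ ($w{\left(S \right)} = 12 - 2 = 10$)
$V{\left(T \right)} = T^{2} + \frac{1}{2 + T}$
$\left(286135 - 249842\right) + V{\left(w{\left(O{\left(-4,0 \right)} \right)} \right)} = \left(286135 - 249842\right) + \frac{1 + 10^{3} + 2 \cdot 10^{2}}{2 + 10} = 36293 + \frac{1 + 1000 + 2 \cdot 100}{12} = 36293 + \frac{1 + 1000 + 200}{12} = 36293 + \frac{1}{12} \cdot 1201 = 36293 + \frac{1201}{12} = \frac{436717}{12}$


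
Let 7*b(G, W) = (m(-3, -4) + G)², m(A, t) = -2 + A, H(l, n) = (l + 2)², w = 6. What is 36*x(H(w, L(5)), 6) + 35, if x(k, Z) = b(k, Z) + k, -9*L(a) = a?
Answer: 141689/7 ≈ 20241.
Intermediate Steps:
L(a) = -a/9
H(l, n) = (2 + l)²
b(G, W) = (-5 + G)²/7 (b(G, W) = ((-2 - 3) + G)²/7 = (-5 + G)²/7)
x(k, Z) = k + (-5 + k)²/7 (x(k, Z) = (-5 + k)²/7 + k = k + (-5 + k)²/7)
36*x(H(w, L(5)), 6) + 35 = 36*((2 + 6)² + (-5 + (2 + 6)²)²/7) + 35 = 36*(8² + (-5 + 8²)²/7) + 35 = 36*(64 + (-5 + 64)²/7) + 35 = 36*(64 + (⅐)*59²) + 35 = 36*(64 + (⅐)*3481) + 35 = 36*(64 + 3481/7) + 35 = 36*(3929/7) + 35 = 141444/7 + 35 = 141689/7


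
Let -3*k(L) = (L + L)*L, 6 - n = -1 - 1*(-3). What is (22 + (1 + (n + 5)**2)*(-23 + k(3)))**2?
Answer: 5550736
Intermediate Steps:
n = 4 (n = 6 - (-1 - 1*(-3)) = 6 - (-1 + 3) = 6 - 1*2 = 6 - 2 = 4)
k(L) = -2*L**2/3 (k(L) = -(L + L)*L/3 = -2*L*L/3 = -2*L**2/3)
(22 + (1 + (n + 5)**2)*(-23 + k(3)))**2 = (22 + (1 + (4 + 5)**2)*(-23 - 2/3*3**2))**2 = (22 + (1 + 9**2)*(-23 - 2/3*9))**2 = (22 + (1 + 81)*(-23 - 6))**2 = (22 + 82*(-29))**2 = (22 - 2378)**2 = (-2356)**2 = 5550736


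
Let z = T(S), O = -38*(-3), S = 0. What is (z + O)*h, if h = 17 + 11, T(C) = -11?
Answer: 2884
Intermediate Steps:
O = 114
z = -11
h = 28
(z + O)*h = (-11 + 114)*28 = 103*28 = 2884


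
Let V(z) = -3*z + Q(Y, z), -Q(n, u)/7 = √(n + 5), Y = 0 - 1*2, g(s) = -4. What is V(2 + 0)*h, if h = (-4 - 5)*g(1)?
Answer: -216 - 252*√3 ≈ -652.48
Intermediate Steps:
Y = -2 (Y = 0 - 2 = -2)
Q(n, u) = -7*√(5 + n) (Q(n, u) = -7*√(n + 5) = -7*√(5 + n))
V(z) = -7*√3 - 3*z (V(z) = -3*z - 7*√(5 - 2) = -3*z - 7*√3 = -7*√3 - 3*z)
h = 36 (h = (-4 - 5)*(-4) = -9*(-4) = 36)
V(2 + 0)*h = (-7*√3 - 3*(2 + 0))*36 = (-7*√3 - 3*2)*36 = (-7*√3 - 6)*36 = (-6 - 7*√3)*36 = -216 - 252*√3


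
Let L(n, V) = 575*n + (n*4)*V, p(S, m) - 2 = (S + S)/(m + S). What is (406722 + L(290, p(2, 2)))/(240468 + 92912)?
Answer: 144238/83345 ≈ 1.7306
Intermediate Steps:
p(S, m) = 2 + 2*S/(S + m) (p(S, m) = 2 + (S + S)/(m + S) = 2 + (2*S)/(S + m) = 2 + 2*S/(S + m))
L(n, V) = 575*n + 4*V*n (L(n, V) = 575*n + (4*n)*V = 575*n + 4*V*n)
(406722 + L(290, p(2, 2)))/(240468 + 92912) = (406722 + 290*(575 + 4*(2*(2 + 2*2)/(2 + 2))))/(240468 + 92912) = (406722 + 290*(575 + 4*(2*(2 + 4)/4)))/333380 = (406722 + 290*(575 + 4*(2*(¼)*6)))*(1/333380) = (406722 + 290*(575 + 4*3))*(1/333380) = (406722 + 290*(575 + 12))*(1/333380) = (406722 + 290*587)*(1/333380) = (406722 + 170230)*(1/333380) = 576952*(1/333380) = 144238/83345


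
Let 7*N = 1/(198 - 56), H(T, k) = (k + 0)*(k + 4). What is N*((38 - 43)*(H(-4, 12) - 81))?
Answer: -555/994 ≈ -0.55835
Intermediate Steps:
H(T, k) = k*(4 + k)
N = 1/994 (N = 1/(7*(198 - 56)) = (⅐)/142 = (⅐)*(1/142) = 1/994 ≈ 0.0010060)
N*((38 - 43)*(H(-4, 12) - 81)) = ((38 - 43)*(12*(4 + 12) - 81))/994 = (-5*(12*16 - 81))/994 = (-5*(192 - 81))/994 = (-5*111)/994 = (1/994)*(-555) = -555/994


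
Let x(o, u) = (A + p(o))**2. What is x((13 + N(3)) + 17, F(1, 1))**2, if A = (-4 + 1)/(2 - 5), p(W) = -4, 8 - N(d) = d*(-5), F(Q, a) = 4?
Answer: 81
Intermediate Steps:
N(d) = 8 + 5*d (N(d) = 8 - d*(-5) = 8 - (-5)*d = 8 + 5*d)
A = 1 (A = -3/(-3) = -3*(-1/3) = 1)
x(o, u) = 9 (x(o, u) = (1 - 4)**2 = (-3)**2 = 9)
x((13 + N(3)) + 17, F(1, 1))**2 = 9**2 = 81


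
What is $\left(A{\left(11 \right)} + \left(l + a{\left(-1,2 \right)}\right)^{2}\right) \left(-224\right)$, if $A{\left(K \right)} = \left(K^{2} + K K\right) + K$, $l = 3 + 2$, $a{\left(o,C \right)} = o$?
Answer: $-60256$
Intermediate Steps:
$l = 5$
$A{\left(K \right)} = K + 2 K^{2}$ ($A{\left(K \right)} = \left(K^{2} + K^{2}\right) + K = 2 K^{2} + K = K + 2 K^{2}$)
$\left(A{\left(11 \right)} + \left(l + a{\left(-1,2 \right)}\right)^{2}\right) \left(-224\right) = \left(11 \left(1 + 2 \cdot 11\right) + \left(5 - 1\right)^{2}\right) \left(-224\right) = \left(11 \left(1 + 22\right) + 4^{2}\right) \left(-224\right) = \left(11 \cdot 23 + 16\right) \left(-224\right) = \left(253 + 16\right) \left(-224\right) = 269 \left(-224\right) = -60256$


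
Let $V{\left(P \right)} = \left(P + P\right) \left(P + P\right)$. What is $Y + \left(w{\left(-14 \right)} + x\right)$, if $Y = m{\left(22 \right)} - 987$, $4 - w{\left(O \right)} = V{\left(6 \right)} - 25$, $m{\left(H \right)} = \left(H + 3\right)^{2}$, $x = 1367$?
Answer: $890$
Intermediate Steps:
$V{\left(P \right)} = 4 P^{2}$ ($V{\left(P \right)} = 2 P 2 P = 4 P^{2}$)
$m{\left(H \right)} = \left(3 + H\right)^{2}$
$w{\left(O \right)} = -115$ ($w{\left(O \right)} = 4 - \left(4 \cdot 6^{2} - 25\right) = 4 - \left(4 \cdot 36 - 25\right) = 4 - \left(144 - 25\right) = 4 - 119 = -115$)
$Y = -362$ ($Y = \left(3 + 22\right)^{2} - 987 = 25^{2} - 987 = 625 - 987 = -362$)
$Y + \left(w{\left(-14 \right)} + x\right) = -362 + \left(-115 + 1367\right) = -362 + 1252 = 890$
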